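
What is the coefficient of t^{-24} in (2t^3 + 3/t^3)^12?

15588936

General term: C(12,j)·(2t^3)^j·(3/t^3)^(12-j), with t-exponent 3j − 3(12−j) = 6j − 36.
Set 6j − 36 = -24: j = 2.
C(12,2) = 66; 2^2 = 4; 3^10 = 59049.
Coefficient = 66 · 4 · 59049 = 15588936.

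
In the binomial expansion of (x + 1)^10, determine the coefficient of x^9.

10

The general term is C(10,j)·(x)^j·(1)^(10-j); the x^9 term has j = 9.
C(10,9) = 10.
Coefficient = C(10,9) = 10.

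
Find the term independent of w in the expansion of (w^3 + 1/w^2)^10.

General term: C(10,j)·(w^3)^j·(1/w^2)^(10-j), with w-exponent 3j − 2(10−j) = 5j − 20.
Set 5j − 20 = 0: j = 4.
C(10,4) = 210; 1^4 = 1; 1^6 = 1.
Coefficient = 210 · 1 · 1 = 210.

210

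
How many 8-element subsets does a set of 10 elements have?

45

C(10,8) = C(10,2) by symmetry.
C(10,2) = (10·9) / 2! = 90 / 2 = 45.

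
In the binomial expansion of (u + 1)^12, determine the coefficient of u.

The general term is C(12,j)·(u)^j·(1)^(12-j); the u^1 term has j = 1.
C(12,1) = 12.
Coefficient = C(12,1) = 12.

12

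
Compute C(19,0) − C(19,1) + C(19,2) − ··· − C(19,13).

-8568

The partial alternating sum Σ_{k=0}^{13} (−1)^k C(19,k) = (−1)^13 C(18,13) = -8568.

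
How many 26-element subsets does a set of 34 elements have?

18156204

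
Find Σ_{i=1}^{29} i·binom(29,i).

Since i·C(29,i) = 29·C(28,i−1), the sum is 29·2^28 = 29·268435456 = 7784628224.

7784628224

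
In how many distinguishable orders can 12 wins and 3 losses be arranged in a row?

455

Choose positions for the wins: C(15,12) = 455.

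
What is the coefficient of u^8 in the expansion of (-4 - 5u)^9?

-14062500

The general term is C(9,j)·(-4)^j·(-5u)^(9-j); the u^8 term has j = 1.
C(9,1) = 9.
Coefficient = C(9,1) · (-4)^1 · (-5)^8 = 9 · (-4) · 390625 = -14062500.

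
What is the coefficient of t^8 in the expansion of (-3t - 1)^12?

The general term is C(12,j)·(-3t)^j·(-1)^(12-j); the t^8 term has j = 8.
C(12,8) = 495.
Coefficient = C(12,8) · (-3)^8 = 495 · 6561 = 3247695.

3247695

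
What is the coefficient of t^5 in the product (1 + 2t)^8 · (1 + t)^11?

Coefficient of t^5 = Σ_{j} C(8,j)·2^j·C(11,5-j)·1^(5-j) for j from 0 to 5.
= 462 + 5280 + 18480 + 24640 + 12320 + 1792 = 62974.

62974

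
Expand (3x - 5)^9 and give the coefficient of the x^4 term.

The general term is C(9,j)·(3x)^j·(-5)^(9-j); the x^4 term has j = 4.
C(9,4) = 126.
Coefficient = C(9,4) · 3^4 · (-5)^5 = 126 · 81 · (-3125) = -31893750.

-31893750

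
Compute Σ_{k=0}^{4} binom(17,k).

3214

1 + 17 + 136 + 680 + 2380 = 3214.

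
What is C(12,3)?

C(12,3) = (12·11·10) / 3! = 1320 / 6 = 220.

220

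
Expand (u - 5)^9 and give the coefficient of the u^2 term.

-2812500

The general term is C(9,j)·(u)^j·(-5)^(9-j); the u^2 term has j = 2.
C(9,2) = 36.
Coefficient = C(9,2) · (-5)^7 = 36 · (-78125) = -2812500.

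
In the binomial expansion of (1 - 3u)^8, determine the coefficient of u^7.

The general term is C(8,j)·(1)^j·(-3u)^(8-j); the u^7 term has j = 1.
C(8,1) = 8.
Coefficient = C(8,1) · (-3)^7 = 8 · (-2187) = -17496.

-17496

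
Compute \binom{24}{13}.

2496144

C(24,13) = C(24,11) by symmetry.
C(24,11) = (24·23·22·21·20·19·18·17·16·15·14) / 11! = 99638080819200 / 39916800 = 2496144.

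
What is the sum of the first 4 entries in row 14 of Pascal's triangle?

470

1 + 14 + 91 + 364 = 470.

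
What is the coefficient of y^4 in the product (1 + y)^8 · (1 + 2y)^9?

12502

Coefficient of y^4 = Σ_{j} C(8,j)·1^j·C(9,4-j)·2^(4-j) for j from 0 to 4.
= 2016 + 5376 + 4032 + 1008 + 70 = 12502.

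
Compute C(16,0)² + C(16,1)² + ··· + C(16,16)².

601080390

Σ C(16,r)² is the coefficient of x^16 in (1+x)^16(1+x)^16 = (1+x)^32, i.e. C(32,16) = 601080390.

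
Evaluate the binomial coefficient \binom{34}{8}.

18156204

C(34,8) = (34·33·32·31·30·29·28·27) / 8! = 732058145280 / 40320 = 18156204.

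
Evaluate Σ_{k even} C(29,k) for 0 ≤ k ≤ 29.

Even-k terms of row 29 sum to 2^28 = 268435456.

268435456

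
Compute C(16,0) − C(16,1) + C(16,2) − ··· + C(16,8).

6435

The partial alternating sum Σ_{k=0}^{8} (−1)^k C(16,k) = (−1)^8 C(15,8) = 6435.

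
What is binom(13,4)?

715

C(13,4) = (13·12·11·10) / 4! = 17160 / 24 = 715.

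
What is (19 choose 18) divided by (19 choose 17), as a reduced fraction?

C(n,k+1)/C(n,k) = (n−k)/(k+1) = (19−17)/(17+1) = 2/18 = 1/9.

1/9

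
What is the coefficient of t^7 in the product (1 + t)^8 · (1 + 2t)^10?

Coefficient of t^7 = Σ_{j} C(8,j)·1^j·C(10,7-j)·2^(7-j) for j from 0 to 7.
= 15360 + 107520 + 225792 + 188160 + 67200 + 10080 + 560 + 8 = 614680.

614680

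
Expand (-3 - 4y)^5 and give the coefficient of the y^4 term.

The general term is C(5,j)·(-3)^j·(-4y)^(5-j); the y^4 term has j = 1.
C(5,1) = 5.
Coefficient = C(5,1) · (-3)^1 · (-4)^4 = 5 · (-3) · 256 = -3840.

-3840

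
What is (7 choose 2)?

C(7,2) = (7·6) / 2! = 42 / 2 = 21.

21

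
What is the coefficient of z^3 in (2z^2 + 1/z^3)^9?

5376

General term: C(9,j)·(2z^2)^j·(1/z^3)^(9-j), with z-exponent 2j − 3(9−j) = 5j − 27.
Set 5j − 27 = 3: j = 6.
C(9,6) = 84; 2^6 = 64; 1^3 = 1.
Coefficient = 84 · 64 · 1 = 5376.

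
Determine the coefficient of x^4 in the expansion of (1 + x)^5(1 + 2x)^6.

Coefficient of x^4 = Σ_{j} C(5,j)·1^j·C(6,4-j)·2^(4-j) for j from 0 to 4.
= 240 + 800 + 600 + 120 + 5 = 1765.

1765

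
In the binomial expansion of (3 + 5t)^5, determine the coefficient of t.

The general term is C(5,j)·(3)^j·(5t)^(5-j); the t^1 term has j = 4.
C(5,4) = 5.
Coefficient = C(5,4) · 3^4 · 5^1 = 5 · 81 · 5 = 2025.

2025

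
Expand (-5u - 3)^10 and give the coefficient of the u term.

984150

The general term is C(10,j)·(-5u)^j·(-3)^(10-j); the u^1 term has j = 1.
C(10,1) = 10.
Coefficient = C(10,1) · (-5)^1 · (-3)^9 = 10 · (-5) · (-19683) = 984150.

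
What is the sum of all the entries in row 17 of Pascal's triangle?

The entries of row 17 sum to 2^17 = 131072.

131072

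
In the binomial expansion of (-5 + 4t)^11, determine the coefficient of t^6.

The general term is C(11,j)·(-5)^j·(4t)^(11-j); the t^6 term has j = 5.
C(11,5) = 462.
Coefficient = C(11,5) · (-5)^5 · 4^6 = 462 · (-3125) · 4096 = -5913600000.

-5913600000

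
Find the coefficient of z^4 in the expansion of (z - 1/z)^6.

-6

General term: C(6,j)·(z)^j·(-1/z)^(6-j), with z-exponent 1j − 1(6−j) = 2j − 6.
Set 2j − 6 = 4: j = 5.
C(6,5) = 6; 1^5 = 1; (-1)^1 = -1.
Coefficient = 6 · 1 · (-1) = -6.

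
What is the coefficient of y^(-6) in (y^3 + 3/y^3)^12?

1732104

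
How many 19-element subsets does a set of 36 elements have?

8597496600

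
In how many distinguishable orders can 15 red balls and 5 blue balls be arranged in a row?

Choose positions for the red balls: C(20,15) = 15504.

15504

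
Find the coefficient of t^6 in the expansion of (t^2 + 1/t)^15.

6435

General term: C(15,j)·(t^2)^j·(1/t)^(15-j), with t-exponent 2j − 1(15−j) = 3j − 15.
Set 3j − 15 = 6: j = 7.
C(15,7) = 6435; 1^7 = 1; 1^8 = 1.
Coefficient = 6435 · 1 · 1 = 6435.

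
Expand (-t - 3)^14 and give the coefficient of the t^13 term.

42

The general term is C(14,j)·(-t)^j·(-3)^(14-j); the t^13 term has j = 13.
C(14,13) = 14.
Coefficient = C(14,13) · (-1)^13 · (-3)^1 = 14 · (-1) · (-3) = 42.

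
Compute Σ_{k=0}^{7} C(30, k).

2804012

1 + 30 + 435 + 4060 + 27405 + 142506 + 593775 + 2035800 = 2804012.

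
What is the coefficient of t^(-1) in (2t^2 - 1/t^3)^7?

-560

General term: C(7,j)·(2t^2)^j·(-1/t^3)^(7-j), with t-exponent 2j − 3(7−j) = 5j − 21.
Set 5j − 21 = -1: j = 4.
C(7,4) = 35; 2^4 = 16; (-1)^3 = -1.
Coefficient = 35 · 16 · (-1) = -560.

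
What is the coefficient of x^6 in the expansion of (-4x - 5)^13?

-549120000000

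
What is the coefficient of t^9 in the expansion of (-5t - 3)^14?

950167968750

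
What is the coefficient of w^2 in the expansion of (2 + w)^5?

80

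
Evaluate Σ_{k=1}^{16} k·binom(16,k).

524288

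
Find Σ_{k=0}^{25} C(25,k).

33554432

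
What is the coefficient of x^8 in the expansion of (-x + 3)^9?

The general term is C(9,j)·(-x)^j·(3)^(9-j); the x^8 term has j = 8.
C(9,8) = 9.
Coefficient = C(9,8) · 3^1 = 9 · 3 = 27.

27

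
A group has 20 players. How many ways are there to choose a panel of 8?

125970

This is C(20,8) = 125970.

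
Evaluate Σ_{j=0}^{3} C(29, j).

1 + 29 + 406 + 3654 = 4090.

4090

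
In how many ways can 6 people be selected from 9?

84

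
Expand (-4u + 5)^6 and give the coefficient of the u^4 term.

96000

The general term is C(6,j)·(-4u)^j·(5)^(6-j); the u^4 term has j = 4.
C(6,4) = 15.
Coefficient = C(6,4) · (-4)^4 · 5^2 = 15 · 256 · 25 = 96000.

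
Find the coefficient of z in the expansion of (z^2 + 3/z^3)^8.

1512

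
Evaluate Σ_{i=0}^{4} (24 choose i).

12951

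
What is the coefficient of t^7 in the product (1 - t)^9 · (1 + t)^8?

Coefficient of t^7 = Σ_{j} C(9,j)·(-1)^j·C(8,7-j)·1^(7-j) for j from 0 to 7.
= 8 + (-252) + 2016 + (-5880) + 7056 + (-3528) + 672 + (-36) = 56.

56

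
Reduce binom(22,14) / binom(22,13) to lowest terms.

C(n,k+1)/C(n,k) = (n−k)/(k+1) = (22−13)/(13+1) = 9/14.

9/14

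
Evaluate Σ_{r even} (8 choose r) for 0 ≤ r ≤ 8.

Half of (1+1)^8 + (1−1)^8 gives the even-index sum: 2^7 = 128.

128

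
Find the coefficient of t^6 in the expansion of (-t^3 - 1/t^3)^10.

210

General term: C(10,j)·(-t^3)^j·(-1/t^3)^(10-j), with t-exponent 3j − 3(10−j) = 6j − 30.
Set 6j − 30 = 6: j = 6.
C(10,6) = 210; (-1)^6 = 1; (-1)^4 = 1.
Coefficient = 210 · 1 · 1 = 210.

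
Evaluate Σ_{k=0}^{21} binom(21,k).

The entries of row 21 sum to 2^21 = 2097152.

2097152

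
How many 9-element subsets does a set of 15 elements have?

5005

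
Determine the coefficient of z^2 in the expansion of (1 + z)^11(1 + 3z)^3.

181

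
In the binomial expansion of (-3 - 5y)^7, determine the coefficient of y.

-25515

The general term is C(7,j)·(-3)^j·(-5y)^(7-j); the y^1 term has j = 6.
C(7,6) = 7.
Coefficient = C(7,6) · (-3)^6 · (-5)^1 = 7 · 729 · (-5) = -25515.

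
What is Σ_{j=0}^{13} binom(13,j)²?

By Vandermonde's identity, Σ C(13,j)² = C(26,13) = 10400600.

10400600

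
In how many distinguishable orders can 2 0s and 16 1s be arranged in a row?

153

Choose positions for the 0s: C(18,2) = 153.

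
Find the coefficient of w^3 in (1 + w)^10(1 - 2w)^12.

Coefficient of w^3 = Σ_{j} C(10,j)·1^j·C(12,3-j)·(-2)^(3-j) for j from 0 to 3.
= (-1760) + 2640 + (-1080) + 120 = -80.

-80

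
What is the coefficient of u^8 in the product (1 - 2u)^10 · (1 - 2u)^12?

81861120

Coefficient of u^8 = Σ_{j} C(10,j)·(-2)^j·C(12,8-j)·(-2)^(8-j) for j from 0 to 8.
= 126720 + 2027520 + 10644480 + 24330240 + 26611200 + 14192640 + 3548160 + 368640 + 11520 = 81861120.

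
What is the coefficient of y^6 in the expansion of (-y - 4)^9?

The general term is C(9,j)·(-y)^j·(-4)^(9-j); the y^6 term has j = 6.
C(9,6) = 84.
Coefficient = C(9,6) · (-4)^3 = 84 · (-64) = -5376.

-5376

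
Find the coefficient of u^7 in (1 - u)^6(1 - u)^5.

-330

(1 - u)^6(1 - u)^5 = (1 - u)^11, so the coefficient of u^7 is C(11,7)·(-1)^7 = 330·-1 = -330.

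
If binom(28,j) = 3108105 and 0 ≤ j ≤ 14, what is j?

8

C(28,j) increases on 0 ≤ j ≤ 14. C(28,7) = 1184040 and C(28,8) = 3108105, so j = 8.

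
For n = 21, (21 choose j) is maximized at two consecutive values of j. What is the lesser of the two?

For odd n = 21, C(21,j) peaks at j = (n−1)/2 and (n+1)/2; the lesser is 10.

10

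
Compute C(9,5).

126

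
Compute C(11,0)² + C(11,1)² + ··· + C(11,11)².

By Vandermonde's identity, Σ C(11,j)² = C(22,11) = 705432.

705432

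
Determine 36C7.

C(36,7) = (36·35·34·33·32·31·30) / 7! = 42072307200 / 5040 = 8347680.

8347680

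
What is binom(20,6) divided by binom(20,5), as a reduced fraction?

5/2

C(n,k+1)/C(n,k) = (n−k)/(k+1) = (20−5)/(5+1) = 15/6 = 5/2.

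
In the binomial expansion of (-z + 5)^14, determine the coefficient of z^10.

625625

The general term is C(14,j)·(-z)^j·(5)^(14-j); the z^10 term has j = 10.
C(14,10) = 1001.
Coefficient = C(14,10) · 5^4 = 1001 · 625 = 625625.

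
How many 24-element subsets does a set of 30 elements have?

593775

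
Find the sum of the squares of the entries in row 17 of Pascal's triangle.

Σ C(17,i)² is the coefficient of x^17 in (1+x)^17(1+x)^17 = (1+x)^34, i.e. C(34,17) = 2333606220.

2333606220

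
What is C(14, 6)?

C(14,6) = (14·13·12·11·10·9) / 6! = 2162160 / 720 = 3003.

3003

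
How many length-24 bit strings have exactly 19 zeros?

42504

Choose the 19 positions: C(24,19) = 42504.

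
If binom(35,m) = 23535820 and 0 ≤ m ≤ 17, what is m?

C(35,m) increases on 0 ≤ m ≤ 17. C(35,7) = 6724520 and C(35,8) = 23535820, so m = 8.

8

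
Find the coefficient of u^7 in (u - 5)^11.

206250

The general term is C(11,j)·(u)^j·(-5)^(11-j); the u^7 term has j = 7.
C(11,7) = 330.
Coefficient = C(11,7) · (-5)^4 = 330 · 625 = 206250.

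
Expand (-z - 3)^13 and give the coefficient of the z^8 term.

The general term is C(13,j)·(-z)^j·(-3)^(13-j); the z^8 term has j = 8.
C(13,8) = 1287.
Coefficient = C(13,8) · (-3)^5 = 1287 · (-243) = -312741.

-312741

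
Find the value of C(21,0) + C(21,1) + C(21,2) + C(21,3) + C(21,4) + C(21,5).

1 + 21 + 210 + 1330 + 5985 + 20349 = 27896.

27896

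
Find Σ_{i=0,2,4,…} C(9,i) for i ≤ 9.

256

Even-i terms of row 9 sum to 2^8 = 256.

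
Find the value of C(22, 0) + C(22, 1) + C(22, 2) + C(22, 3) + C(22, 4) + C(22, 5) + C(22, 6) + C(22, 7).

280600

1 + 22 + 231 + 1540 + 7315 + 26334 + 74613 + 170544 = 280600.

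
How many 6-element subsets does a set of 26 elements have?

C(26,6) = (26·25·24·23·22·21) / 6! = 165765600 / 720 = 230230.

230230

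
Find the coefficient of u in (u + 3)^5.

The general term is C(5,j)·(u)^j·(3)^(5-j); the u^1 term has j = 1.
C(5,1) = 5.
Coefficient = C(5,1) · 3^4 = 5 · 81 = 405.

405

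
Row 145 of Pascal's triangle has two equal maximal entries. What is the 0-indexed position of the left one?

72

For odd n = 145, C(145,i) peaks at i = (n−1)/2 and (n+1)/2; the lesser is 72.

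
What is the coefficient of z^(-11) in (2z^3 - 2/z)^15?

491520

General term: C(15,j)·(2z^3)^j·(-2/z)^(15-j), with z-exponent 3j − 1(15−j) = 4j − 15.
Set 4j − 15 = -11: j = 1.
C(15,1) = 15; 2^1 = 2; (-2)^14 = 16384.
Coefficient = 15 · 2 · 16384 = 491520.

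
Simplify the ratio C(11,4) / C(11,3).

2

C(n,k+1)/C(n,k) = (n−k)/(k+1) = (11−3)/(3+1) = 8/4 = 2.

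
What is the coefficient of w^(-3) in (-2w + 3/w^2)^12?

General term: C(12,j)·(-2w)^j·(3/w^2)^(12-j), with w-exponent 1j − 2(12−j) = 3j − 24.
Set 3j − 24 = -3: j = 7.
C(12,7) = 792; (-2)^7 = -128; 3^5 = 243.
Coefficient = 792 · (-128) · 243 = -24634368.

-24634368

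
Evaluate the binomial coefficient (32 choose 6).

906192

C(32,6) = (32·31·30·29·28·27) / 6! = 652458240 / 720 = 906192.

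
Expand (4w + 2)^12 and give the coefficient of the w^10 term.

The general term is C(12,j)·(4w)^j·(2)^(12-j); the w^10 term has j = 10.
C(12,10) = 66.
Coefficient = C(12,10) · 4^10 · 2^2 = 66 · 1048576 · 4 = 276824064.

276824064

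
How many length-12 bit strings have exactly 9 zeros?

220

Choose the 9 positions: C(12,9) = 220.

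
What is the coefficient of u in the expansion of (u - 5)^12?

The general term is C(12,j)·(u)^j·(-5)^(12-j); the u^1 term has j = 1.
C(12,1) = 12.
Coefficient = C(12,1) · (-5)^11 = 12 · (-48828125) = -585937500.

-585937500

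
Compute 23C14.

817190

C(23,14) = C(23,9) by symmetry.
C(23,9) = (23·22·21·20·19·18·17·16·15) / 9! = 296541907200 / 362880 = 817190.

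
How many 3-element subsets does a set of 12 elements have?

C(12,3) = (12·11·10) / 3! = 1320 / 6 = 220.

220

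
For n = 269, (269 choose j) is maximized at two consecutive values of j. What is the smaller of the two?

134

For odd n = 269, C(269,j) peaks at j = (n−1)/2 and (n+1)/2; the smaller is 134.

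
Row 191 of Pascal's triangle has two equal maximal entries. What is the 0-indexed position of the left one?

For odd n = 191, C(191,i) peaks at i = (n−1)/2 and (n+1)/2; the smaller is 95.

95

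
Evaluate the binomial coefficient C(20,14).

38760

C(20,14) = C(20,6) by symmetry.
C(20,6) = (20·19·18·17·16·15) / 6! = 27907200 / 720 = 38760.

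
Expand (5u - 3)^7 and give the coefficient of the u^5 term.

The general term is C(7,j)·(5u)^j·(-3)^(7-j); the u^5 term has j = 5.
C(7,5) = 21.
Coefficient = C(7,5) · 5^5 · (-3)^2 = 21 · 3125 · 9 = 590625.

590625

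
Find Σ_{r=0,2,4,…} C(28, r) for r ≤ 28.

134217728

Half of (1+1)^28 + (1−1)^28 gives the even-index sum: 2^27 = 134217728.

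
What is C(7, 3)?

35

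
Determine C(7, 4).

35

C(7,4) = C(7,3) by symmetry.
C(7,3) = (7·6·5) / 3! = 210 / 6 = 35.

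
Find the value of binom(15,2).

105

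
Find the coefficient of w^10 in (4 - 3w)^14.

The general term is C(14,j)·(4)^j·(-3w)^(14-j); the w^10 term has j = 4.
C(14,4) = 1001.
Coefficient = C(14,4) · 4^4 · (-3)^10 = 1001 · 256 · 59049 = 15131660544.

15131660544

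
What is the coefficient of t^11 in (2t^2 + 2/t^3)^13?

2342912

General term: C(13,j)·(2t^2)^j·(2/t^3)^(13-j), with t-exponent 2j − 3(13−j) = 5j − 39.
Set 5j − 39 = 11: j = 10.
C(13,10) = 286; 2^10 = 1024; 2^3 = 8.
Coefficient = 286 · 1024 · 8 = 2342912.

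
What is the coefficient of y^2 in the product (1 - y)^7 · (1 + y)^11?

Coefficient of y^2 = Σ_{j} C(7,j)·(-1)^j·C(11,2-j)·1^(2-j) for j from 0 to 2.
= 55 + (-77) + 21 = -1.

-1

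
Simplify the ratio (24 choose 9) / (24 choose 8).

C(n,k+1)/C(n,k) = (n−k)/(k+1) = (24−8)/(8+1) = 16/9.

16/9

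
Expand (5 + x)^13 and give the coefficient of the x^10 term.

35750

The general term is C(13,j)·(5)^j·(x)^(13-j); the x^10 term has j = 3.
C(13,3) = 286.
Coefficient = C(13,3) · 5^3 = 286 · 125 = 35750.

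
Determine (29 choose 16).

67863915

C(29,16) = C(29,13) by symmetry.
C(29,13) = (29·28·27·26·25·24·23·22·21·20·19·18·17) / 13! = 422590010274432000 / 6227020800 = 67863915.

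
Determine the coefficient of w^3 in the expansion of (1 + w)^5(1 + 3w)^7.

Coefficient of w^3 = Σ_{j} C(5,j)·1^j·C(7,3-j)·3^(3-j) for j from 0 to 3.
= 945 + 945 + 210 + 10 = 2110.

2110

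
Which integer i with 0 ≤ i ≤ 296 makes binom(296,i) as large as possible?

C(296,i) is maximized at i = 296/2 = 148.

148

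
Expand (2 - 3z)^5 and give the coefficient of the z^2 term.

The general term is C(5,j)·(2)^j·(-3z)^(5-j); the z^2 term has j = 3.
C(5,3) = 10.
Coefficient = C(5,3) · 2^3 · (-3)^2 = 10 · 8 · 9 = 720.

720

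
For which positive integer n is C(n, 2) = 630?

n(n−1)/2 = 630 ⇒ n(n−1) = 1260. Since 36·35 = 1260, n = 36.

36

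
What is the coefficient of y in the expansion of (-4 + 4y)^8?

The general term is C(8,j)·(-4)^j·(4y)^(8-j); the y^1 term has j = 7.
C(8,7) = 8.
Coefficient = C(8,7) · (-4)^7 · 4^1 = 8 · (-16384) · 4 = -524288.

-524288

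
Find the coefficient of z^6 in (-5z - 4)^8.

The general term is C(8,j)·(-5z)^j·(-4)^(8-j); the z^6 term has j = 6.
C(8,6) = 28.
Coefficient = C(8,6) · (-5)^6 · (-4)^2 = 28 · 15625 · 16 = 7000000.

7000000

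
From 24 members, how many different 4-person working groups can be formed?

10626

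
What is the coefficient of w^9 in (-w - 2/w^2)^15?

General term: C(15,j)·(-w)^j·(-2/w^2)^(15-j), with w-exponent 1j − 2(15−j) = 3j − 30.
Set 3j − 30 = 9: j = 13.
C(15,13) = 105; (-1)^13 = -1; (-2)^2 = 4.
Coefficient = 105 · (-1) · 4 = -420.

-420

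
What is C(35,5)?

C(35,5) = (35·34·33·32·31) / 5! = 38955840 / 120 = 324632.

324632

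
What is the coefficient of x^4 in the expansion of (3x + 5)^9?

The general term is C(9,j)·(3x)^j·(5)^(9-j); the x^4 term has j = 4.
C(9,4) = 126.
Coefficient = C(9,4) · 3^4 · 5^5 = 126 · 81 · 3125 = 31893750.

31893750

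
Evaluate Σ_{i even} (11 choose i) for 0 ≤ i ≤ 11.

1024

Even-i terms of row 11 sum to 2^10 = 1024.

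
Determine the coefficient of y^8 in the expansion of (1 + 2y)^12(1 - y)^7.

13968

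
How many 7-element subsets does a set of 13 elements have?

1716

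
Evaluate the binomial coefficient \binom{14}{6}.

3003

C(14,6) = (14·13·12·11·10·9) / 6! = 2162160 / 720 = 3003.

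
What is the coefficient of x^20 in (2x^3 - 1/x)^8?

General term: C(8,j)·(2x^3)^j·(-1/x)^(8-j), with x-exponent 3j − 1(8−j) = 4j − 8.
Set 4j − 8 = 20: j = 7.
C(8,7) = 8; 2^7 = 128; (-1)^1 = -1.
Coefficient = 8 · 128 · (-1) = -1024.

-1024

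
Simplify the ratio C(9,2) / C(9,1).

4

C(n,k+1)/C(n,k) = (n−k)/(k+1) = (9−1)/(1+1) = 8/2 = 4.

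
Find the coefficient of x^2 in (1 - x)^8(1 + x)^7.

-7

Coefficient of x^2 = Σ_{j} C(8,j)·(-1)^j·C(7,2-j)·1^(2-j) for j from 0 to 2.
= 21 + (-56) + 28 = -7.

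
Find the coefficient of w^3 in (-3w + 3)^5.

-2430

The general term is C(5,j)·(-3w)^j·(3)^(5-j); the w^3 term has j = 3.
C(5,3) = 10.
Coefficient = C(5,3) · (-3)^3 · 3^2 = 10 · (-27) · 9 = -2430.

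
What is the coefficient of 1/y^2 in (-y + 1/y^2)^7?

35

General term: C(7,j)·(-y)^j·(1/y^2)^(7-j), with y-exponent 1j − 2(7−j) = 3j − 14.
Set 3j − 14 = -2: j = 4.
C(7,4) = 35; (-1)^4 = 1; 1^3 = 1.
Coefficient = 35 · 1 · 1 = 35.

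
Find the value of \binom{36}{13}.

C(36,13) = (36·35·34·33·32·31·30·29·28·27·26·25·24) / 13! = 14389334903623680000 / 6227020800 = 2310789600.

2310789600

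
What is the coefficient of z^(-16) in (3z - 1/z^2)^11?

General term: C(11,j)·(3z)^j·(-1/z^2)^(11-j), with z-exponent 1j − 2(11−j) = 3j − 22.
Set 3j − 22 = -16: j = 2.
C(11,2) = 55; 3^2 = 9; (-1)^9 = -1.
Coefficient = 55 · 9 · (-1) = -495.

-495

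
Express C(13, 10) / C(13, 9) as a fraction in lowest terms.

2/5

C(n,k+1)/C(n,k) = (n−k)/(k+1) = (13−9)/(9+1) = 4/10 = 2/5.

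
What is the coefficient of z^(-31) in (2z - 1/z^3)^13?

General term: C(13,j)·(2z)^j·(-1/z^3)^(13-j), with z-exponent 1j − 3(13−j) = 4j − 39.
Set 4j − 39 = -31: j = 2.
C(13,2) = 78; 2^2 = 4; (-1)^11 = -1.
Coefficient = 78 · 4 · (-1) = -312.

-312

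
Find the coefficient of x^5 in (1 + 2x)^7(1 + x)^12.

52074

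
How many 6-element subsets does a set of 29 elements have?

475020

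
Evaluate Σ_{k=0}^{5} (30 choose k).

1 + 30 + 435 + 4060 + 27405 + 142506 = 174437.

174437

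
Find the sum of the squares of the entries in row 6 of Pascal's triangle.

Σ C(6,j)² is the coefficient of x^6 in (1+x)^6(1+x)^6 = (1+x)^12, i.e. C(12,6) = 924.

924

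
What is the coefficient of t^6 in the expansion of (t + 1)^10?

The general term is C(10,j)·(t)^j·(1)^(10-j); the t^6 term has j = 6.
C(10,6) = 210.
Coefficient = C(10,6) = 210.

210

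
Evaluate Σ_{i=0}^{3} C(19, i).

1160

1 + 19 + 171 + 969 = 1160.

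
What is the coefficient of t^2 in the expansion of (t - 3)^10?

295245

The general term is C(10,j)·(t)^j·(-3)^(10-j); the t^2 term has j = 2.
C(10,2) = 45.
Coefficient = C(10,2) · (-3)^8 = 45 · 6561 = 295245.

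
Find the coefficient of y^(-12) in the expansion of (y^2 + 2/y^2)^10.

General term: C(10,j)·(y^2)^j·(2/y^2)^(10-j), with y-exponent 2j − 2(10−j) = 4j − 20.
Set 4j − 20 = -12: j = 2.
C(10,2) = 45; 1^2 = 1; 2^8 = 256.
Coefficient = 45 · 1 · 256 = 11520.

11520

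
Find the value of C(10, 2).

45

C(10,2) = (10·9) / 2! = 90 / 2 = 45.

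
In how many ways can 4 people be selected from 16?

1820

This is C(16,4) = 1820.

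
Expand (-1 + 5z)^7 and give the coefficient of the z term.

35

The general term is C(7,j)·(-1)^j·(5z)^(7-j); the z^1 term has j = 6.
C(7,6) = 7.
Coefficient = C(7,6) · 5^1 = 7 · 5 = 35.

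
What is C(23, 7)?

C(23,7) = (23·22·21·20·19·18·17) / 7! = 1235591280 / 5040 = 245157.

245157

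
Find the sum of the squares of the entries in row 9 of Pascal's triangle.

Σ C(9,j)² is the coefficient of x^9 in (1+x)^9(1+x)^9 = (1+x)^18, i.e. C(18,9) = 48620.

48620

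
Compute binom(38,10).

C(38,10) = (38·37·36·35·34·33·32·31·30·29) / 10! = 1715456253772800 / 3628800 = 472733756.

472733756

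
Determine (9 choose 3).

84

C(9,3) = (9·8·7) / 3! = 504 / 6 = 84.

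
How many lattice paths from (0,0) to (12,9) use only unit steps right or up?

Each path is a sequence of 21 steps with 12 rights: C(21,12) = 293930.

293930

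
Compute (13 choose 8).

C(13,8) = C(13,5) by symmetry.
C(13,5) = (13·12·11·10·9) / 5! = 154440 / 120 = 1287.

1287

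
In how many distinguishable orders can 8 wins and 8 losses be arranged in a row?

12870

Choose positions for the wins: C(16,8) = 12870.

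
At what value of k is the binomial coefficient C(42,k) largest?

21

C(42,k) is maximized at k = 42/2 = 21.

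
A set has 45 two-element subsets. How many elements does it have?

n(n−1)/2 = 45 ⇒ n(n−1) = 90. Since 10·9 = 90, n = 10.

10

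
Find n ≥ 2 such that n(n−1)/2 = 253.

23

n(n−1)/2 = 253 ⇒ n(n−1) = 506. Since 23·22 = 506, n = 23.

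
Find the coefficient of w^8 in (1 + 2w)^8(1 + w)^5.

47264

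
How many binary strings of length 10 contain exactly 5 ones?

252

Choose the 5 positions: C(10,5) = 252.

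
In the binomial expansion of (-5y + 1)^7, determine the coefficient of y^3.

-4375

The general term is C(7,j)·(-5y)^j·(1)^(7-j); the y^3 term has j = 3.
C(7,3) = 35.
Coefficient = C(7,3) · (-5)^3 = 35 · (-125) = -4375.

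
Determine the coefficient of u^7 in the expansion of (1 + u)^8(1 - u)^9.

56

Coefficient of u^7 = Σ_{j} C(8,j)·1^j·C(9,7-j)·(-1)^(7-j) for j from 0 to 7.
= (-36) + 672 + (-3528) + 7056 + (-5880) + 2016 + (-252) + 8 = 56.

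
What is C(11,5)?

462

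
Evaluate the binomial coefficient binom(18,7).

31824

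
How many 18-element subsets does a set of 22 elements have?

7315

C(22,18) = C(22,4) by symmetry.
C(22,4) = (22·21·20·19) / 4! = 175560 / 24 = 7315.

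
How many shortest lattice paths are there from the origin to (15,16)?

300540195

Each path is a sequence of 31 steps with 15 rights: C(31,15) = 300540195.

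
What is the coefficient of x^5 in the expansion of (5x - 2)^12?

The general term is C(12,j)·(5x)^j·(-2)^(12-j); the x^5 term has j = 5.
C(12,5) = 792.
Coefficient = C(12,5) · 5^5 · (-2)^7 = 792 · 3125 · (-128) = -316800000.

-316800000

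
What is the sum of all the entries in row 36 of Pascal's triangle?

68719476736

Setting x = 1 in (1+x)^36 gives Σ C(36,i) = 2^36 = 68719476736.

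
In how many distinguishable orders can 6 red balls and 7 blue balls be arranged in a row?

1716

Choose positions for the red balls: C(13,6) = 1716.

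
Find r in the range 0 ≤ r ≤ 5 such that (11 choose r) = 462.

5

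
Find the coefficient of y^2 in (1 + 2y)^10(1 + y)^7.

Coefficient of y^2 = Σ_{j} C(10,j)·2^j·C(7,2-j)·1^(2-j) for j from 0 to 2.
= 21 + 140 + 180 = 341.

341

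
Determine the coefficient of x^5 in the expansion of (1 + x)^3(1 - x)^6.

Coefficient of x^5 = Σ_{j} C(3,j)·1^j·C(6,5-j)·(-1)^(5-j) for j from 0 to 3.
= (-6) + 45 + (-60) + 15 = -6.

-6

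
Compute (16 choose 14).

C(16,14) = C(16,2) by symmetry.
C(16,2) = (16·15) / 2! = 240 / 2 = 120.

120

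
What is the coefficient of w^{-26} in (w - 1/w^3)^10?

General term: C(10,j)·(w)^j·(-1/w^3)^(10-j), with w-exponent 1j − 3(10−j) = 4j − 30.
Set 4j − 30 = -26: j = 1.
C(10,1) = 10; 1^1 = 1; (-1)^9 = -1.
Coefficient = 10 · 1 · (-1) = -10.

-10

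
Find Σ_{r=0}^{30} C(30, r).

Setting x = 1 in (1+x)^30 gives Σ C(30,r) = 2^30 = 1073741824.

1073741824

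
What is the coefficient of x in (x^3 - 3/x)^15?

General term: C(15,j)·(x^3)^j·(-3/x)^(15-j), with x-exponent 3j − 1(15−j) = 4j − 15.
Set 4j − 15 = 1: j = 4.
C(15,4) = 1365; 1^4 = 1; (-3)^11 = -177147.
Coefficient = 1365 · 1 · (-177147) = -241805655.

-241805655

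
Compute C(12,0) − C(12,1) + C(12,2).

55

The partial alternating sum Σ_{k=0}^{2} (−1)^k C(12,k) = (−1)^2 C(11,2) = 55.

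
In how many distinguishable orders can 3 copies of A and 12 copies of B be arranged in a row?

Choose positions for the A's: C(15,3) = 455.

455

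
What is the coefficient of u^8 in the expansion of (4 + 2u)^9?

The general term is C(9,j)·(4)^j·(2u)^(9-j); the u^8 term has j = 1.
C(9,1) = 9.
Coefficient = C(9,1) · 4^1 · 2^8 = 9 · 4 · 256 = 9216.

9216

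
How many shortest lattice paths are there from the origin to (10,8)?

Each path is a sequence of 18 steps with 10 rights: C(18,10) = 43758.

43758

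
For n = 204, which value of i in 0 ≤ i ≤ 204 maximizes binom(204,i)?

102

C(204,i) is maximized at i = 204/2 = 102.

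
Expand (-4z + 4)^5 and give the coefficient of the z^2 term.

The general term is C(5,j)·(-4z)^j·(4)^(5-j); the z^2 term has j = 2.
C(5,2) = 10.
Coefficient = C(5,2) · (-4)^2 · 4^3 = 10 · 16 · 64 = 10240.

10240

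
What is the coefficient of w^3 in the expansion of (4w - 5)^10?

-600000000

The general term is C(10,j)·(4w)^j·(-5)^(10-j); the w^3 term has j = 3.
C(10,3) = 120.
Coefficient = C(10,3) · 4^3 · (-5)^7 = 120 · 64 · (-78125) = -600000000.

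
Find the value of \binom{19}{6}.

C(19,6) = (19·18·17·16·15·14) / 6! = 19535040 / 720 = 27132.

27132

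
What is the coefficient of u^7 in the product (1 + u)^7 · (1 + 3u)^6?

100108

Coefficient of u^7 = Σ_{j} C(7,j)·1^j·C(6,7-j)·3^(7-j) for j from 1 to 7.
= 5103 + 30618 + 42525 + 18900 + 2835 + 126 + 1 = 100108.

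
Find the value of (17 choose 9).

24310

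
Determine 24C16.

735471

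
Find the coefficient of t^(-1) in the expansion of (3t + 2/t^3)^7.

20412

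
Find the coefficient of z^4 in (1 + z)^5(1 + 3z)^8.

Coefficient of z^4 = Σ_{j} C(5,j)·1^j·C(8,4-j)·3^(4-j) for j from 0 to 4.
= 5670 + 7560 + 2520 + 240 + 5 = 15995.

15995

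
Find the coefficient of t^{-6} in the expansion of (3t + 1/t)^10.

405

General term: C(10,j)·(3t)^j·(1/t)^(10-j), with t-exponent 1j − 1(10−j) = 2j − 10.
Set 2j − 10 = -6: j = 2.
C(10,2) = 45; 3^2 = 9; 1^8 = 1.
Coefficient = 45 · 9 · 1 = 405.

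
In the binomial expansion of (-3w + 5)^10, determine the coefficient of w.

The general term is C(10,j)·(-3w)^j·(5)^(10-j); the w^1 term has j = 1.
C(10,1) = 10.
Coefficient = C(10,1) · (-3)^1 · 5^9 = 10 · (-3) · 1953125 = -58593750.

-58593750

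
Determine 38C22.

22239974430

C(38,22) = C(38,16) by symmetry.
C(38,16) = (38·37·36·35·34·33·32·31·30·29·28·27·26·25·24·23) / 16! = 465322312113382563840000 / 20922789888000 = 22239974430.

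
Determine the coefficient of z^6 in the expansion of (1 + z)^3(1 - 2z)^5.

64

Coefficient of z^6 = Σ_{j} C(3,j)·1^j·C(5,6-j)·(-2)^(6-j) for j from 1 to 3.
= (-96) + 240 + (-80) = 64.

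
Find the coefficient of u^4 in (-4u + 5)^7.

The general term is C(7,j)·(-4u)^j·(5)^(7-j); the u^4 term has j = 4.
C(7,4) = 35.
Coefficient = C(7,4) · (-4)^4 · 5^3 = 35 · 256 · 125 = 1120000.

1120000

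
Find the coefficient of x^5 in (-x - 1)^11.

The general term is C(11,j)·(-x)^j·(-1)^(11-j); the x^5 term has j = 5.
C(11,5) = 462.
Coefficient = C(11,5) · (-1)^5 = 462 · (-1) = -462.

-462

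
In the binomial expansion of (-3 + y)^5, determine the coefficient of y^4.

-15

The general term is C(5,j)·(-3)^j·(y)^(5-j); the y^4 term has j = 1.
C(5,1) = 5.
Coefficient = C(5,1) · (-3)^1 = 5 · (-3) = -15.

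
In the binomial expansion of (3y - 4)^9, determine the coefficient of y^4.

The general term is C(9,j)·(3y)^j·(-4)^(9-j); the y^4 term has j = 4.
C(9,4) = 126.
Coefficient = C(9,4) · 3^4 · (-4)^5 = 126 · 81 · (-1024) = -10450944.

-10450944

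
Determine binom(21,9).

293930

C(21,9) = (21·20·19·18·17·16·15·14·13) / 9! = 106661318400 / 362880 = 293930.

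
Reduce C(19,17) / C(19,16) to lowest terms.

C(n,k+1)/C(n,k) = (n−k)/(k+1) = (19−16)/(16+1) = 3/17.

3/17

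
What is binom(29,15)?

77558760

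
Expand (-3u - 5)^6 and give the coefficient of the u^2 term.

The general term is C(6,j)·(-3u)^j·(-5)^(6-j); the u^2 term has j = 2.
C(6,2) = 15.
Coefficient = C(6,2) · (-3)^2 · (-5)^4 = 15 · 9 · 625 = 84375.

84375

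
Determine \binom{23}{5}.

33649

C(23,5) = (23·22·21·20·19) / 5! = 4037880 / 120 = 33649.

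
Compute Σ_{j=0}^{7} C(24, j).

536155

1 + 24 + 276 + 2024 + 10626 + 42504 + 134596 + 346104 = 536155.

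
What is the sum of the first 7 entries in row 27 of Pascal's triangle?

1 + 27 + 351 + 2925 + 17550 + 80730 + 296010 = 397594.

397594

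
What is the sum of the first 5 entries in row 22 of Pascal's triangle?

9109

1 + 22 + 231 + 1540 + 7315 = 9109.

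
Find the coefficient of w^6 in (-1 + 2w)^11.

The general term is C(11,j)·(-1)^j·(2w)^(11-j); the w^6 term has j = 5.
C(11,5) = 462.
Coefficient = C(11,5) · (-1)^5 · 2^6 = 462 · (-1) · 64 = -29568.

-29568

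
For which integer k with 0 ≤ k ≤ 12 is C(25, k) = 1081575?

8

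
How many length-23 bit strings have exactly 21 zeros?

Choose the 21 positions: C(23,21) = 253.

253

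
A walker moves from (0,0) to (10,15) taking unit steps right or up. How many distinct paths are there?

Each path is a sequence of 25 steps with 10 rights: C(25,10) = 3268760.

3268760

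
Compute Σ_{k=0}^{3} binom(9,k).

1 + 9 + 36 + 84 = 130.

130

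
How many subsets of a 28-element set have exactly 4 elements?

20475

Choose the 4 positions: C(28,4) = 20475.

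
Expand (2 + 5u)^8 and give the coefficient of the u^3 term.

224000

The general term is C(8,j)·(2)^j·(5u)^(8-j); the u^3 term has j = 5.
C(8,5) = 56.
Coefficient = C(8,5) · 2^5 · 5^3 = 56 · 32 · 125 = 224000.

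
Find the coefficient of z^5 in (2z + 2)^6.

384

The general term is C(6,j)·(2z)^j·(2)^(6-j); the z^5 term has j = 5.
C(6,5) = 6.
Coefficient = C(6,5) · 2^5 · 2^1 = 6 · 32 · 2 = 384.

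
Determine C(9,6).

C(9,6) = C(9,3) by symmetry.
C(9,3) = (9·8·7) / 3! = 504 / 6 = 84.

84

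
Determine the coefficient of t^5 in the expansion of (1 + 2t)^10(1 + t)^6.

Coefficient of t^5 = Σ_{j} C(10,j)·2^j·C(6,5-j)·1^(5-j) for j from 0 to 5.
= 6 + 300 + 3600 + 14400 + 20160 + 8064 = 46530.

46530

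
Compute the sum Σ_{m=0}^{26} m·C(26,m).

872415232

Since m·C(26,m) = 26·C(25,m−1), the sum is 26·2^25 = 26·33554432 = 872415232.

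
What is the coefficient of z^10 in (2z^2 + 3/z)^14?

General term: C(14,j)·(2z^2)^j·(3/z)^(14-j), with z-exponent 2j − 1(14−j) = 3j − 14.
Set 3j − 14 = 10: j = 8.
C(14,8) = 3003; 2^8 = 256; 3^6 = 729.
Coefficient = 3003 · 256 · 729 = 560431872.

560431872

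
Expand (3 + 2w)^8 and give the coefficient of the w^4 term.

The general term is C(8,j)·(3)^j·(2w)^(8-j); the w^4 term has j = 4.
C(8,4) = 70.
Coefficient = C(8,4) · 3^4 · 2^4 = 70 · 81 · 16 = 90720.

90720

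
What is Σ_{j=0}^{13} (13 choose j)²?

Σ C(13,j)² is the coefficient of x^13 in (1+x)^13(1+x)^13 = (1+x)^26, i.e. C(26,13) = 10400600.

10400600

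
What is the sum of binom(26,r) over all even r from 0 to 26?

33554432

Half of (1+1)^26 + (1−1)^26 gives the even-index sum: 2^25 = 33554432.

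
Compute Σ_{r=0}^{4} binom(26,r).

17902

1 + 26 + 325 + 2600 + 14950 = 17902.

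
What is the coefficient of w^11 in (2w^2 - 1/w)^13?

General term: C(13,j)·(2w^2)^j·(-1/w)^(13-j), with w-exponent 2j − 1(13−j) = 3j − 13.
Set 3j − 13 = 11: j = 8.
C(13,8) = 1287; 2^8 = 256; (-1)^5 = -1.
Coefficient = 1287 · 256 · (-1) = -329472.

-329472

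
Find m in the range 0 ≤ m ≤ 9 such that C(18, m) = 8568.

C(18,m) increases on 0 ≤ m ≤ 9. C(18,4) = 3060 and C(18,5) = 8568, so m = 5.

5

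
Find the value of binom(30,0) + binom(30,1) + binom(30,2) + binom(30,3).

4526

1 + 30 + 435 + 4060 = 4526.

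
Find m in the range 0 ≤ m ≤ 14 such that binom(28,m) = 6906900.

9

C(28,m) increases on 0 ≤ m ≤ 14. C(28,8) = 3108105 and C(28,9) = 6906900, so m = 9.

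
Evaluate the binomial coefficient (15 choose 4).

1365

C(15,4) = (15·14·13·12) / 4! = 32760 / 24 = 1365.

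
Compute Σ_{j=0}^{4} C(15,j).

1941

1 + 15 + 105 + 455 + 1365 = 1941.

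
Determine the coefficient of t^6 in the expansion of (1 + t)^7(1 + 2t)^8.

57799

Coefficient of t^6 = Σ_{j} C(7,j)·1^j·C(8,6-j)·2^(6-j) for j from 0 to 6.
= 1792 + 12544 + 23520 + 15680 + 3920 + 336 + 7 = 57799.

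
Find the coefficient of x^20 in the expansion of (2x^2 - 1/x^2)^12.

General term: C(12,j)·(2x^2)^j·(-1/x^2)^(12-j), with x-exponent 2j − 2(12−j) = 4j − 24.
Set 4j − 24 = 20: j = 11.
C(12,11) = 12; 2^11 = 2048; (-1)^1 = -1.
Coefficient = 12 · 2048 · (-1) = -24576.

-24576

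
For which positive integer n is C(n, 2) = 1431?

n(n−1)/2 = 1431 ⇒ n(n−1) = 2862. Since 54·53 = 2862, n = 54.

54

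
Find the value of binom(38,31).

12620256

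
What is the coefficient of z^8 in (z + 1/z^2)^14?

General term: C(14,j)·(z)^j·(1/z^2)^(14-j), with z-exponent 1j − 2(14−j) = 3j − 28.
Set 3j − 28 = 8: j = 12.
C(14,12) = 91; 1^12 = 1; 1^2 = 1.
Coefficient = 91 · 1 · 1 = 91.

91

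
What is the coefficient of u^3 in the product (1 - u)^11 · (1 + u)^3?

-32

Coefficient of u^3 = Σ_{j} C(11,j)·(-1)^j·C(3,3-j)·1^(3-j) for j from 0 to 3.
= 1 + (-33) + 165 + (-165) = -32.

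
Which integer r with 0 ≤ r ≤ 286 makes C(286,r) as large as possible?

C(286,r) is maximized at r = 286/2 = 143.

143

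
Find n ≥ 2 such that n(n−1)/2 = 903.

43

n(n−1)/2 = 903 ⇒ n(n−1) = 1806. Since 43·42 = 1806, n = 43.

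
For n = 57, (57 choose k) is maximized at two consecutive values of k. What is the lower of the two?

For odd n = 57, C(57,k) peaks at k = (n−1)/2 and (n+1)/2; the lower is 28.

28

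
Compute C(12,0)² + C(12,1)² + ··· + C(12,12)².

2704156

Σ C(12,k)² is the coefficient of x^12 in (1+x)^12(1+x)^12 = (1+x)^24, i.e. C(24,12) = 2704156.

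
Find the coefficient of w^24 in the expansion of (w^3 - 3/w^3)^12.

594

General term: C(12,j)·(w^3)^j·(-3/w^3)^(12-j), with w-exponent 3j − 3(12−j) = 6j − 36.
Set 6j − 36 = 24: j = 10.
C(12,10) = 66; 1^10 = 1; (-3)^2 = 9.
Coefficient = 66 · 1 · 9 = 594.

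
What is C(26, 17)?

C(26,17) = C(26,9) by symmetry.
C(26,9) = (26·25·24·23·22·21·20·19·18) / 9! = 1133836704000 / 362880 = 3124550.

3124550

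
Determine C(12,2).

C(12,2) = (12·11) / 2! = 132 / 2 = 66.

66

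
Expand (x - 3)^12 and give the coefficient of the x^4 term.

3247695

The general term is C(12,j)·(x)^j·(-3)^(12-j); the x^4 term has j = 4.
C(12,4) = 495.
Coefficient = C(12,4) · (-3)^8 = 495 · 6561 = 3247695.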